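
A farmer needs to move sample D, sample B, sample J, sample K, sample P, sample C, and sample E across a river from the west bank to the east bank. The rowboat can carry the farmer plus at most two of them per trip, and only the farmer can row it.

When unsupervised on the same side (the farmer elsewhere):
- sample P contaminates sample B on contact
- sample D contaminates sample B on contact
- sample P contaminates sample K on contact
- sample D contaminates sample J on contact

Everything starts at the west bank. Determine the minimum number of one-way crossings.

9

Counting alone: the farmer can take at most 2 across per trip to the east bank, so moving all 7 needs at least 4 loaded trips out, with a return between consecutive ones — at least 7 crossings.
The safety rule pushes this higher. Following every safe sequence of crossings, the most of the 7 that can be at the east bank as the rowboat arrives there on crossing 7 is 6 — never all 7.
So no plan with fewer than 9 crossings exists, and this one achieves 9:
1. Farmer goes to the east bank with sample D and sample P.  [the west bank: sample B, sample C, sample E, sample J, sample K | the east bank: sample D, sample P]
2. Farmer goes back to the west bank alone.  [the west bank: sample B, sample C, sample E, sample J, sample K | the east bank: sample D, sample P]
3. Farmer goes to the east bank with sample B.  [the west bank: sample C, sample E, sample J, sample K | the east bank: sample B, sample D, sample P]
4. Farmer goes back to the west bank with sample D and sample P.  [the west bank: sample C, sample D, sample E, sample J, sample K, sample P | the east bank: sample B]
5. Farmer goes to the east bank with sample J and sample K.  [the west bank: sample C, sample D, sample E, sample P | the east bank: sample B, sample J, sample K]
6. Farmer goes back to the west bank alone.  [the west bank: sample C, sample D, sample E, sample P | the east bank: sample B, sample J, sample K]
7. Farmer goes to the east bank with sample C and sample E.  [the west bank: sample D, sample P | the east bank: sample B, sample C, sample E, sample J, sample K]
8. Farmer goes back to the west bank alone.  [the west bank: sample D, sample P | the east bank: sample B, sample C, sample E, sample J, sample K]
9. Farmer goes to the east bank with sample D and sample P.  [the west bank: — | the east bank: sample B, sample C, sample D, sample E, sample J, sample K, sample P]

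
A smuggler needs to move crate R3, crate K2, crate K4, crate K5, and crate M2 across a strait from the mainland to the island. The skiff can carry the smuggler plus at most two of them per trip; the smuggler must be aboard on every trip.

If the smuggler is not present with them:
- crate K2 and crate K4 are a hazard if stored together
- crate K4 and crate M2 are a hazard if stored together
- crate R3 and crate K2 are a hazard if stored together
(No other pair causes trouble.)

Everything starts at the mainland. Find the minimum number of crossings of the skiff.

5

Counting alone: the smuggler can take at most 2 across per trip to the island, so moving all 5 needs at least 3 loaded trips out, with a return between consecutive ones — at least 5 crossings.
The plan below uses exactly 5 crossings, so it is optimal:
1. Smuggler goes to the island with crate K4 and crate R3.  [the mainland: crate K2, crate K5, crate M2 | the island: crate K4, crate R3]
2. Smuggler goes back to the mainland alone.  [the mainland: crate K2, crate K5, crate M2 | the island: crate K4, crate R3]
3. Smuggler goes to the island with crate K5.  [the mainland: crate K2, crate M2 | the island: crate K4, crate K5, crate R3]
4. Smuggler goes back to the mainland alone.  [the mainland: crate K2, crate M2 | the island: crate K4, crate K5, crate R3]
5. Smuggler goes to the island with crate K2 and crate M2.  [the mainland: — | the island: crate K2, crate K4, crate K5, crate M2, crate R3]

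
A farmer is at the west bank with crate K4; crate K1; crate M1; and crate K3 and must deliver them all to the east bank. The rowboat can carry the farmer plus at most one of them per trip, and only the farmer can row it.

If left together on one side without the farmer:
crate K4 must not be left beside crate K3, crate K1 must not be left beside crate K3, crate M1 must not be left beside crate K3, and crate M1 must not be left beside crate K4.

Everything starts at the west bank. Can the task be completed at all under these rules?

Whatever the first load, the items left behind include a forbidden pair without the farmer. No opening move is safe, so no plan exists.

No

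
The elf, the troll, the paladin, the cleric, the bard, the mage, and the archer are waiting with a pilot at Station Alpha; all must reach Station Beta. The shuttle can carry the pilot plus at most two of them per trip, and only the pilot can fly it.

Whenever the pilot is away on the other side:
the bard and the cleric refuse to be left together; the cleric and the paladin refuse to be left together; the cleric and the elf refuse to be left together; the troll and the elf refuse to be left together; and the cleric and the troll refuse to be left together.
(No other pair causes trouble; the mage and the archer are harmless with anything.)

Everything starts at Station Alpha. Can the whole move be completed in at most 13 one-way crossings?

Yes — this plan uses 11 crossings (≤ 13):
1. Pilot goes to Station Beta with the cleric and the elf.  [Station Alpha: the archer, the bard, the mage, the paladin, the troll | Station Beta: the cleric, the elf]
2. Pilot goes back to Station Alpha with the elf.  [Station Alpha: the archer, the bard, the elf, the mage, the paladin, the troll | Station Beta: the cleric]
3. Pilot goes to Station Beta with the elf and the paladin.  [Station Alpha: the archer, the bard, the mage, the troll | Station Beta: the cleric, the elf, the paladin]
4. Pilot goes back to Station Alpha with the cleric.  [Station Alpha: the archer, the bard, the cleric, the mage, the troll | Station Beta: the elf, the paladin]
5. Pilot goes to Station Beta with the bard and the troll.  [Station Alpha: the archer, the cleric, the mage | Station Beta: the bard, the elf, the paladin, the troll]
6. Pilot goes back to Station Alpha with the elf.  [Station Alpha: the archer, the cleric, the elf, the mage | Station Beta: the bard, the paladin, the troll]
7. Pilot goes to Station Beta with the elf and the mage.  [Station Alpha: the archer, the cleric | Station Beta: the bard, the elf, the mage, the paladin, the troll]
8. Pilot goes back to Station Alpha with the elf.  [Station Alpha: the archer, the cleric, the elf | Station Beta: the bard, the mage, the paladin, the troll]
9. Pilot goes to Station Beta with the archer and the elf.  [Station Alpha: the cleric | Station Beta: the archer, the bard, the elf, the mage, the paladin, the troll]
10. Pilot goes back to Station Alpha with the elf.  [Station Alpha: the cleric, the elf | Station Beta: the archer, the bard, the mage, the paladin, the troll]
11. Pilot goes to Station Beta with the cleric and the elf.  [Station Alpha: — | Station Beta: the archer, the bard, the cleric, the elf, the mage, the paladin, the troll]

Yes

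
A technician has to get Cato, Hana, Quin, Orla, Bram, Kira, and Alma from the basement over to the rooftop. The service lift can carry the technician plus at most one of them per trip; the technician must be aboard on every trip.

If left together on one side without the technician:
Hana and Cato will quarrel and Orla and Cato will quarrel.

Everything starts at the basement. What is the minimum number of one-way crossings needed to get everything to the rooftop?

15

Counting alone: the technician can take at most 1 across per trip to the rooftop, so moving all 7 needs at least 7 loaded trips out, with a return between consecutive ones — at least 13 crossings.
The safety rule pushes this higher. Following every safe sequence of crossings, the most of the 7 that can be at the rooftop as the service lift arrives there on crossing 13 is 6 — never all 7.
So no plan with fewer than 15 crossings exists, and this one achieves 15:
1. Technician goes to the rooftop with Cato.  [the basement: Alma, Bram, Hana, Kira, Orla, Quin | the rooftop: Cato]
2. Technician goes back to the basement alone.  [the basement: Alma, Bram, Hana, Kira, Orla, Quin | the rooftop: Cato]
3. Technician goes to the rooftop with Hana.  [the basement: Alma, Bram, Kira, Orla, Quin | the rooftop: Cato, Hana]
4. Technician goes back to the basement with Cato.  [the basement: Alma, Bram, Cato, Kira, Orla, Quin | the rooftop: Hana]
5. Technician goes to the rooftop with Orla.  [the basement: Alma, Bram, Cato, Kira, Quin | the rooftop: Hana, Orla]
6. Technician goes back to the basement alone.  [the basement: Alma, Bram, Cato, Kira, Quin | the rooftop: Hana, Orla]
7. Technician goes to the rooftop with Quin.  [the basement: Alma, Bram, Cato, Kira | the rooftop: Hana, Orla, Quin]
8. Technician goes back to the basement alone.  [the basement: Alma, Bram, Cato, Kira | the rooftop: Hana, Orla, Quin]
9. Technician goes to the rooftop with Bram.  [the basement: Alma, Cato, Kira | the rooftop: Bram, Hana, Orla, Quin]
10. Technician goes back to the basement alone.  [the basement: Alma, Cato, Kira | the rooftop: Bram, Hana, Orla, Quin]
11. Technician goes to the rooftop with Kira.  [the basement: Alma, Cato | the rooftop: Bram, Hana, Kira, Orla, Quin]
12. Technician goes back to the basement alone.  [the basement: Alma, Cato | the rooftop: Bram, Hana, Kira, Orla, Quin]
13. Technician goes to the rooftop with Alma.  [the basement: Cato | the rooftop: Alma, Bram, Hana, Kira, Orla, Quin]
14. Technician goes back to the basement alone.  [the basement: Cato | the rooftop: Alma, Bram, Hana, Kira, Orla, Quin]
15. Technician goes to the rooftop with Cato.  [the basement: — | the rooftop: Alma, Bram, Cato, Hana, Kira, Orla, Quin]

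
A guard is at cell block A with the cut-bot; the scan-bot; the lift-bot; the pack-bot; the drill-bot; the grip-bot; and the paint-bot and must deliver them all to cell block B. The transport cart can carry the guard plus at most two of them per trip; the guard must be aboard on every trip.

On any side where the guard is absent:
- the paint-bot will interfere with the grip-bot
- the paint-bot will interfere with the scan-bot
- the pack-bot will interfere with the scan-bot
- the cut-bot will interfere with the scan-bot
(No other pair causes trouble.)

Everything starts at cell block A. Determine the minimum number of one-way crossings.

Counting alone: the guard can take at most 2 across per trip to cell block B, so moving all 7 needs at least 4 loaded trips out, with a return between consecutive ones — at least 7 crossings.
The plan below uses exactly 7 crossings, so it is optimal:
1. Guard goes to cell block B with the grip-bot and the scan-bot.
2. Guard goes back to cell block A alone.
3. Guard goes to cell block B with the drill-bot and the lift-bot.
4. Guard goes back to cell block A alone.
5. Guard goes to cell block B with the cut-bot and the pack-bot.
6. Guard goes back to cell block A with the scan-bot.
7. Guard goes to cell block B with the paint-bot and the scan-bot.

7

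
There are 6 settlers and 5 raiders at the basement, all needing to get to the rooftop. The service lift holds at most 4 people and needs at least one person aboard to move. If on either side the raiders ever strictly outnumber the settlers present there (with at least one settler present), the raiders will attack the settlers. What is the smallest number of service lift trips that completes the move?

Counting alone: each trip to the rooftop takes at most 4 across and each return brings at least 1 back, so after t trips out (and t−1 returns) at most 4t − (t−1) of the 11 are across; that first reaches 11 at t = 4, so at least 7 crossings are needed.
The plan below uses exactly 7 crossings, so it is optimal:
1. 2 raiders → the rooftop.  (the basement: 6S 3R; the rooftop: 0S 2R)
2. 1 raider ← the basement.  (the basement: 6S 4R; the rooftop: 0S 1R)
3. 4 raiders → the rooftop.  (the basement: 6S 0R; the rooftop: 0S 5R)
4. 1 raider ← the basement.  (the basement: 6S 1R; the rooftop: 0S 4R)
5. 4 settlers → the rooftop.  (the basement: 2S 1R; the rooftop: 4S 4R)
6. 1 raider ← the basement.  (the basement: 2S 2R; the rooftop: 4S 3R)
7. 2 settlers and 2 raiders → the rooftop.  (the basement: 0S 0R; the rooftop: 6S 5R)

7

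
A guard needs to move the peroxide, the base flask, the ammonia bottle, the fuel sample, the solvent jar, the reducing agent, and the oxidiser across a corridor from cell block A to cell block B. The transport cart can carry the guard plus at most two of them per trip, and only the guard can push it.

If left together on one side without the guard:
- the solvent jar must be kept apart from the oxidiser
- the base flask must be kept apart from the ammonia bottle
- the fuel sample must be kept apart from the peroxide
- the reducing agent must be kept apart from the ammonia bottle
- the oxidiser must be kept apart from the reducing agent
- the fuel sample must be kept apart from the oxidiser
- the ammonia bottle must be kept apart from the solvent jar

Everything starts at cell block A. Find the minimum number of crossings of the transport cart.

Whatever the first load, the items left behind include a forbidden pair without the guard. No opening move is safe, so no plan exists.

impossible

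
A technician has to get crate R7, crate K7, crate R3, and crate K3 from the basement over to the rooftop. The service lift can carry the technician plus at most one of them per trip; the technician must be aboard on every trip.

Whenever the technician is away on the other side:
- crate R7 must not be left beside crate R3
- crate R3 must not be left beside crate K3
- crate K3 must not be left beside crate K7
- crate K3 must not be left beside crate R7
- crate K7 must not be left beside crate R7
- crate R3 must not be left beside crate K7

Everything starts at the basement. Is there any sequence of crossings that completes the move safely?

No

Whatever the first load, the items left behind include a forbidden pair without the technician. No opening move is safe, so no plan exists.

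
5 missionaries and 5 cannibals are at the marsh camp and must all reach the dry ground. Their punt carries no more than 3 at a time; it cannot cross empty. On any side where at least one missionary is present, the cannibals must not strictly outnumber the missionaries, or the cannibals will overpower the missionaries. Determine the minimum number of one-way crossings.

Counting alone: each trip to the dry ground takes at most 3 across and each return brings at least 1 back, so after t trips out (and t−1 returns) at most 3t − (t−1) of the 10 are across; that first reaches 10 at t = 5, so at least 9 crossings are needed.
The safety rule pushes this higher. Following every safe sequence of crossings, the most of the 10 that can be at the dry ground as the punt arrives there on crossing 9 is 9 — never all 10.
So no plan with fewer than 11 crossings exists, and this one achieves 11:
1. 2 cannibals → the dry ground.  (the marsh camp: 5M 3C; the dry ground: 0M 2C)
2. 1 cannibal ← the marsh camp.  (the marsh camp: 5M 4C; the dry ground: 0M 1C)
3. 3 cannibals → the dry ground.  (the marsh camp: 5M 1C; the dry ground: 0M 4C)
4. 1 cannibal ← the marsh camp.  (the marsh camp: 5M 2C; the dry ground: 0M 3C)
5. 3 missionaries → the dry ground.  (the marsh camp: 2M 2C; the dry ground: 3M 3C)
6. 1 missionary and 1 cannibal ← the marsh camp.  (the marsh camp: 3M 3C; the dry ground: 2M 2C)
7. 3 missionaries → the dry ground.  (the marsh camp: 0M 3C; the dry ground: 5M 2C)
8. 1 cannibal ← the marsh camp.  (the marsh camp: 0M 4C; the dry ground: 5M 1C)
9. 2 cannibals → the dry ground.  (the marsh camp: 0M 2C; the dry ground: 5M 3C)
10. 1 cannibal ← the marsh camp.  (the marsh camp: 0M 3C; the dry ground: 5M 2C)
11. 3 cannibals → the dry ground.  (the marsh camp: 0M 0C; the dry ground: 5M 5C)

11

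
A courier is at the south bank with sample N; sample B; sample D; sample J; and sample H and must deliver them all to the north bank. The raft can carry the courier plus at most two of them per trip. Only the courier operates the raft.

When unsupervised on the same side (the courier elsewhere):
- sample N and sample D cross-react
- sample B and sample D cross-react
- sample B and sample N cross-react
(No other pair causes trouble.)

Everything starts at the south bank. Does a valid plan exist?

Yes

1. Courier goes to the north bank with sample B and sample N.  [the south bank: sample D, sample H, sample J | the north bank: sample B, sample N]
2. Courier goes back to the south bank with sample N.  [the south bank: sample D, sample H, sample J, sample N | the north bank: sample B]
3. Courier goes to the north bank with sample J and sample N.  [the south bank: sample D, sample H | the north bank: sample B, sample J, sample N]
4. Courier goes back to the south bank with sample N.  [the south bank: sample D, sample H, sample N | the north bank: sample B, sample J]
5. Courier goes to the north bank with sample H and sample N.  [the south bank: sample D | the north bank: sample B, sample H, sample J, sample N]
6. Courier goes back to the south bank with sample N.  [the south bank: sample D, sample N | the north bank: sample B, sample H, sample J]
7. Courier goes to the north bank with sample D and sample N.  [the south bank: — | the north bank: sample B, sample D, sample H, sample J, sample N]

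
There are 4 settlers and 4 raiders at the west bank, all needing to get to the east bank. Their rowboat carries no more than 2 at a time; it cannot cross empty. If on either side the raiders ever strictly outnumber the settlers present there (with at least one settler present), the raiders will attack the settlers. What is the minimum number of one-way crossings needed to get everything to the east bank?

Following every safe sequence of crossings from the start, the most of the 8 that can be at the east bank as the rowboat arrives there on crossings 1, 3, 5 is 2, 3, 4 respectively; the best ever achieved is 4 of 8.
From crossing 7 on, no configuration arises that was not already reachable earlier: only 11 distinct safe configurations (who is on which side, and where the rowboat is) can ever be reached, none of them has everyone across, and every continuation just revisits them. They are: 0 settlers + 0 raiders across (rowboat back at the start); 0 settlers + 1 raider across (rowboat there); 0 settlers + 1 raider across (rowboat back at the start); 0 settlers + 2 raiders across (rowboat there); 0 settlers + 2 raiders across (rowboat back at the start); 0 settlers + 3 raiders across (rowboat there); 0 settlers + 3 raiders across (rowboat back at the start); 0 settlers + 4 raiders across (rowboat there); 1 settler + 1 raider across (rowboat there); 1 settler + 1 raider across (rowboat back at the start); 2 settlers + 2 raiders across (rowboat there). So no valid plan exists.

impossible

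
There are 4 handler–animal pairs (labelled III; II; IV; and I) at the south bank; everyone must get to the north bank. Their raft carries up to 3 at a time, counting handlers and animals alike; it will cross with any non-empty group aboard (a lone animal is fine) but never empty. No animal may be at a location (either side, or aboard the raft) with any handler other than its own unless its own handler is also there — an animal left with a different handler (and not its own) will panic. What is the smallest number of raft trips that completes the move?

9

Counting alone: each trip to the north bank takes at most 3 across and each return brings at least 1 back, so after t trips out (and t−1 returns) at most 3t − (t−1) of the 8 are across; that first reaches 8 at t = 4, so at least 7 crossings are needed.
The safety rule pushes this higher. Following every safe sequence of crossings, the most of the 8 that can be at the north bank as the raft arrives there on crossing 7 is 7 — never all 8.
So no plan with fewer than 9 crossings exists, and this one achieves 9:
1. animal III and handler III cross → the north bank.
2. handler III crosses ← the south bank.
3. animal II, handler II, and handler III cross → the north bank.
4. animal III and handler III cross ← the south bank.
5. handler I, handler III, and handler IV cross → the north bank.
6. animal II crosses ← the south bank.
7. animal II and animal III cross → the north bank.
8. animal III crosses ← the south bank.
9. animal I, animal III, and animal IV cross → the north bank.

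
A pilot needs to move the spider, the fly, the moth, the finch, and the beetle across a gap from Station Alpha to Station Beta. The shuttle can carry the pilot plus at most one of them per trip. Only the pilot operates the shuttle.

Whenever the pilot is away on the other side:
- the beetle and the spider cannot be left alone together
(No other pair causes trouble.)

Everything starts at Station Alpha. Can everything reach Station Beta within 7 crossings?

Counting alone: the pilot can take at most 1 across per trip to Station Beta, so moving all 5 needs at least 5 loaded trips out, with a return between consecutive ones — at least 9 crossings.
Since 7 < 9, 7 crossings cannot be enough. (The shortest complete plan in fact takes 9:)
1. Pilot goes to Station Beta with the spider.  [Station Alpha: the beetle, the finch, the fly, the moth | Station Beta: the spider]
2. Pilot goes back to Station Alpha alone.  [Station Alpha: the beetle, the finch, the fly, the moth | Station Beta: the spider]
3. Pilot goes to Station Beta with the fly.  [Station Alpha: the beetle, the finch, the moth | Station Beta: the fly, the spider]
4. Pilot goes back to Station Alpha alone.  [Station Alpha: the beetle, the finch, the moth | Station Beta: the fly, the spider]
5. Pilot goes to Station Beta with the moth.  [Station Alpha: the beetle, the finch | Station Beta: the fly, the moth, the spider]
6. Pilot goes back to Station Alpha alone.  [Station Alpha: the beetle, the finch | Station Beta: the fly, the moth, the spider]
7. Pilot goes to Station Beta with the finch.  [Station Alpha: the beetle | Station Beta: the finch, the fly, the moth, the spider]
8. Pilot goes back to Station Alpha alone.  [Station Alpha: the beetle | Station Beta: the finch, the fly, the moth, the spider]
9. Pilot goes to Station Beta with the beetle.  [Station Alpha: — | Station Beta: the beetle, the finch, the fly, the moth, the spider]

No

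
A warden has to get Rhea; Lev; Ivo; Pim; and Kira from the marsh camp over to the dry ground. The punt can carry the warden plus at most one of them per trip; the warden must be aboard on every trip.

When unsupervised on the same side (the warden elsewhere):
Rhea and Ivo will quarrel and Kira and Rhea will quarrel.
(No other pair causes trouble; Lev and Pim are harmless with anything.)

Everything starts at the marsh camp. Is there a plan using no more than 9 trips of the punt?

No

Counting alone: the warden can take at most 1 across per trip to the dry ground, so moving all 5 needs at least 5 loaded trips out, with a return between consecutive ones — at least 9 crossings.
The safety rule pushes this higher. Following every safe sequence of crossings, the most of the 5 that can be at the dry ground as the punt arrives there on crossing 9 is 4 — never all 5.
So the move cannot be finished within 9 crossings. (The shortest complete plan takes 11:)
1. Warden goes to the dry ground with Rhea.
2. Warden goes back to the marsh camp alone.
3. Warden goes to the dry ground with Lev.
4. Warden goes back to the marsh camp alone.
5. Warden goes to the dry ground with Ivo.
6. Warden goes back to the marsh camp with Rhea.
7. Warden goes to the dry ground with Kira.
8. Warden goes back to the marsh camp alone.
9. Warden goes to the dry ground with Pim.
10. Warden goes back to the marsh camp alone.
11. Warden goes to the dry ground with Rhea.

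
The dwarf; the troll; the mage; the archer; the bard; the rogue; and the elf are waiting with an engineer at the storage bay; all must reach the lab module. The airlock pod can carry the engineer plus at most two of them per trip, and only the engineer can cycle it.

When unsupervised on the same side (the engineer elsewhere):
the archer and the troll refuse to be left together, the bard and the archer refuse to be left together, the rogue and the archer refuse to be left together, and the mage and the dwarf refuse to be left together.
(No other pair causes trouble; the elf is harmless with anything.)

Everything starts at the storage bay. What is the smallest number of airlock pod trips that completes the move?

Counting alone: the engineer can take at most 2 across per trip to the lab module, so moving all 7 needs at least 4 loaded trips out, with a return between consecutive ones — at least 7 crossings.
The plan below uses exactly 7 crossings, so it is optimal:
1. Engineer goes to the lab module with the archer and the dwarf.  [the storage bay: the bard, the elf, the mage, the rogue, the troll | the lab module: the archer, the dwarf]
2. Engineer goes back to the storage bay alone.  [the storage bay: the bard, the elf, the mage, the rogue, the troll | the lab module: the archer, the dwarf]
3. Engineer goes to the lab module with the bard and the troll.  [the storage bay: the elf, the mage, the rogue | the lab module: the archer, the bard, the dwarf, the troll]
4. Engineer goes back to the storage bay with the archer.  [the storage bay: the archer, the elf, the mage, the rogue | the lab module: the bard, the dwarf, the troll]
5. Engineer goes to the lab module with the elf and the rogue.  [the storage bay: the archer, the mage | the lab module: the bard, the dwarf, the elf, the rogue, the troll]
6. Engineer goes back to the storage bay alone.  [the storage bay: the archer, the mage | the lab module: the bard, the dwarf, the elf, the rogue, the troll]
7. Engineer goes to the lab module with the archer and the mage.  [the storage bay: — | the lab module: the archer, the bard, the dwarf, the elf, the mage, the rogue, the troll]

7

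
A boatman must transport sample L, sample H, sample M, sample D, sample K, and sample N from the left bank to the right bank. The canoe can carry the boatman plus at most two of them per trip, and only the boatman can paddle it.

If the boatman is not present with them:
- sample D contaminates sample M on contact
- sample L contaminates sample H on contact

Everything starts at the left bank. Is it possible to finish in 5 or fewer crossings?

Yes

Yes — this plan uses 5 crossings (≤ 5):
1. Boatman goes to the right bank with sample L and sample M.
2. Boatman goes back to the left bank alone.
3. Boatman goes to the right bank with sample K and sample N.
4. Boatman goes back to the left bank alone.
5. Boatman goes to the right bank with sample D and sample H.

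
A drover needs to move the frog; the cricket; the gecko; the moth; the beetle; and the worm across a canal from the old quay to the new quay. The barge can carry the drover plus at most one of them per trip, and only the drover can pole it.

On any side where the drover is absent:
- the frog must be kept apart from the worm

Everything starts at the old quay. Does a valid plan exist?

Yes

1. Drover goes to the new quay with the frog.
2. Drover goes back to the old quay alone.
3. Drover goes to the new quay with the cricket.
4. Drover goes back to the old quay alone.
5. Drover goes to the new quay with the gecko.
6. Drover goes back to the old quay alone.
7. Drover goes to the new quay with the moth.
8. Drover goes back to the old quay alone.
9. Drover goes to the new quay with the beetle.
10. Drover goes back to the old quay alone.
11. Drover goes to the new quay with the worm.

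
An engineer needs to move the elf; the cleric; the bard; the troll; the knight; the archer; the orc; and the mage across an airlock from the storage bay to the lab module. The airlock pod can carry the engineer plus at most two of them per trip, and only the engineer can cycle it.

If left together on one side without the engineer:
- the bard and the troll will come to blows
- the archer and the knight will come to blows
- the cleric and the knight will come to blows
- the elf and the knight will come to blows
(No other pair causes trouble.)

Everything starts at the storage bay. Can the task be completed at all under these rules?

1. Engineer goes to the lab module with the bard and the knight.  [the storage bay: the archer, the cleric, the elf, the mage, the orc, the troll | the lab module: the bard, the knight]
2. Engineer goes back to the storage bay alone.  [the storage bay: the archer, the cleric, the elf, the mage, the orc, the troll | the lab module: the bard, the knight]
3. Engineer goes to the lab module with the elf.  [the storage bay: the archer, the cleric, the mage, the orc, the troll | the lab module: the bard, the elf, the knight]
4. Engineer goes back to the storage bay with the knight.  [the storage bay: the archer, the cleric, the knight, the mage, the orc, the troll | the lab module: the bard, the elf]
5. Engineer goes to the lab module with the archer and the cleric.  [the storage bay: the knight, the mage, the orc, the troll | the lab module: the archer, the bard, the cleric, the elf]
6. Engineer goes back to the storage bay alone.  [the storage bay: the knight, the mage, the orc, the troll | the lab module: the archer, the bard, the cleric, the elf]
7. Engineer goes to the lab module with the mage and the orc.  [the storage bay: the knight, the troll | the lab module: the archer, the bard, the cleric, the elf, the mage, the orc]
8. Engineer goes back to the storage bay alone.  [the storage bay: the knight, the troll | the lab module: the archer, the bard, the cleric, the elf, the mage, the orc]
9. Engineer goes to the lab module with the knight and the troll.  [the storage bay: — | the lab module: the archer, the bard, the cleric, the elf, the knight, the mage, the orc, the troll]

Yes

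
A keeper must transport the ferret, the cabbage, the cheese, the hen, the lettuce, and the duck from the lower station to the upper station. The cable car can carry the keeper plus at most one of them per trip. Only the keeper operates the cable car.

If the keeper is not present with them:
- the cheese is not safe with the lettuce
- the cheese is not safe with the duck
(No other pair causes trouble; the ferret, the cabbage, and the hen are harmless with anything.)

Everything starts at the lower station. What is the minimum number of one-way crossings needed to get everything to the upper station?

13

Counting alone: the keeper can take at most 1 across per trip to the upper station, so moving all 6 needs at least 6 loaded trips out, with a return between consecutive ones — at least 11 crossings.
The safety rule pushes this higher. Following every safe sequence of crossings, the most of the 6 that can be at the upper station as the cable car arrives there on crossing 11 is 5 — never all 6.
So no plan with fewer than 13 crossings exists, and this one achieves 13:
1. Keeper goes to the upper station with the cheese.
2. Keeper goes back to the lower station alone.
3. Keeper goes to the upper station with the ferret.
4. Keeper goes back to the lower station alone.
5. Keeper goes to the upper station with the cabbage.
6. Keeper goes back to the lower station alone.
7. Keeper goes to the upper station with the hen.
8. Keeper goes back to the lower station alone.
9. Keeper goes to the upper station with the lettuce.
10. Keeper goes back to the lower station with the cheese.
11. Keeper goes to the upper station with the duck.
12. Keeper goes back to the lower station alone.
13. Keeper goes to the upper station with the cheese.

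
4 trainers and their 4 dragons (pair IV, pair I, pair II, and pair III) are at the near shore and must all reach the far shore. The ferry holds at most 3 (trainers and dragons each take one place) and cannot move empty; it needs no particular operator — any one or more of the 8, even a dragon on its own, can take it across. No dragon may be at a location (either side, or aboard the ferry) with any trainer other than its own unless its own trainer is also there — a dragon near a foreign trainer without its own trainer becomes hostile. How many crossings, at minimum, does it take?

Counting alone: each trip to the far shore takes at most 3 across and each return brings at least 1 back, so after t trips out (and t−1 returns) at most 3t − (t−1) of the 8 are across; that first reaches 8 at t = 4, so at least 7 crossings are needed.
The safety rule pushes this higher. Following every safe sequence of crossings, the most of the 8 that can be at the far shore as the ferry arrives there on crossing 7 is 7 — never all 8.
So no plan with fewer than 9 crossings exists, and this one achieves 9:
1. dragon IV and trainer IV cross → the far shore.
2. trainer IV crosses ← the near shore.
3. dragon I, trainer I, and trainer IV cross → the far shore.
4. dragon IV and trainer IV cross ← the near shore.
5. trainer II, trainer III, and trainer IV cross → the far shore.
6. dragon I crosses ← the near shore.
7. dragon I and dragon IV cross → the far shore.
8. dragon IV crosses ← the near shore.
9. dragon II, dragon III, and dragon IV cross → the far shore.

9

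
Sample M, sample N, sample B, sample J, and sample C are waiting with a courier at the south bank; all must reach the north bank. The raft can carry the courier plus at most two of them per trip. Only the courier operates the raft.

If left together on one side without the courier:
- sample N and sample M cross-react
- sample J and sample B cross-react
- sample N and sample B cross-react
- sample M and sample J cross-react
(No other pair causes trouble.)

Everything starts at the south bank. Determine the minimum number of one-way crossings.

Counting alone: the courier can take at most 2 across per trip to the north bank, so moving all 5 needs at least 3 loaded trips out, with a return between consecutive ones — at least 5 crossings.
The plan below uses exactly 5 crossings, so it is optimal:
1. Courier goes to the north bank with sample B and sample M.  [the south bank: sample C, sample J, sample N | the north bank: sample B, sample M]
2. Courier goes back to the south bank alone.  [the south bank: sample C, sample J, sample N | the north bank: sample B, sample M]
3. Courier goes to the north bank with sample C.  [the south bank: sample J, sample N | the north bank: sample B, sample C, sample M]
4. Courier goes back to the south bank alone.  [the south bank: sample J, sample N | the north bank: sample B, sample C, sample M]
5. Courier goes to the north bank with sample J and sample N.  [the south bank: — | the north bank: sample B, sample C, sample J, sample M, sample N]

5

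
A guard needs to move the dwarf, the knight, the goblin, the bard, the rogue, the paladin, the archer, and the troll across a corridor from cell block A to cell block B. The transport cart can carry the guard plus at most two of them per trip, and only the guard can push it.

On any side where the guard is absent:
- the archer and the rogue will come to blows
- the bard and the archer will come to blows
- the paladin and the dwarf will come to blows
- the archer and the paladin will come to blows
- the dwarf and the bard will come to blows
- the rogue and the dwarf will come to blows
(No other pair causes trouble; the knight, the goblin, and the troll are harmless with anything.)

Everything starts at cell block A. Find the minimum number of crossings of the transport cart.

9

Counting alone: the guard can take at most 2 across per trip to cell block B, so moving all 8 needs at least 4 loaded trips out, with a return between consecutive ones — at least 7 crossings.
The safety rule pushes this higher. Following every safe sequence of crossings, the most of the 8 that can be at cell block B as the transport cart arrives there on crossing 7 is 7 — never all 8.
So no plan with fewer than 9 crossings exists, and this one achieves 9:
1. Guard goes to cell block B with the archer and the dwarf.  [cell block A: the bard, the goblin, the knight, the paladin, the rogue, the troll | cell block B: the archer, the dwarf]
2. Guard goes back to cell block A alone.  [cell block A: the bard, the goblin, the knight, the paladin, the rogue, the troll | cell block B: the archer, the dwarf]
3. Guard goes to cell block B with the goblin and the knight.  [cell block A: the bard, the paladin, the rogue, the troll | cell block B: the archer, the dwarf, the goblin, the knight]
4. Guard goes back to cell block A alone.  [cell block A: the bard, the paladin, the rogue, the troll | cell block B: the archer, the dwarf, the goblin, the knight]
5. Guard goes to cell block B with the bard and the rogue.  [cell block A: the paladin, the troll | cell block B: the archer, the bard, the dwarf, the goblin, the knight, the rogue]
6. Guard goes back to cell block A with the archer and the dwarf.  [cell block A: the archer, the dwarf, the paladin, the troll | cell block B: the bard, the goblin, the knight, the rogue]
7. Guard goes to cell block B with the paladin and the troll.  [cell block A: the archer, the dwarf | cell block B: the bard, the goblin, the knight, the paladin, the rogue, the troll]
8. Guard goes back to cell block A alone.  [cell block A: the archer, the dwarf | cell block B: the bard, the goblin, the knight, the paladin, the rogue, the troll]
9. Guard goes to cell block B with the archer and the dwarf.  [cell block A: — | cell block B: the archer, the bard, the dwarf, the goblin, the knight, the paladin, the rogue, the troll]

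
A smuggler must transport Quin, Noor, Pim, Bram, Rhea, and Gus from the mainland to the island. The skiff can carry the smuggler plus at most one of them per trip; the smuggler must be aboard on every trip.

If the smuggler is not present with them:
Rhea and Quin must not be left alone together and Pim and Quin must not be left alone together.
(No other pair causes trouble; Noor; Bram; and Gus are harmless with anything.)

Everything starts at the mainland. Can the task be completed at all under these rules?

1. Smuggler goes to the island with Quin.  [the mainland: Bram, Gus, Noor, Pim, Rhea | the island: Quin]
2. Smuggler goes back to the mainland alone.  [the mainland: Bram, Gus, Noor, Pim, Rhea | the island: Quin]
3. Smuggler goes to the island with Noor.  [the mainland: Bram, Gus, Pim, Rhea | the island: Noor, Quin]
4. Smuggler goes back to the mainland alone.  [the mainland: Bram, Gus, Pim, Rhea | the island: Noor, Quin]
5. Smuggler goes to the island with Pim.  [the mainland: Bram, Gus, Rhea | the island: Noor, Pim, Quin]
6. Smuggler goes back to the mainland with Quin.  [the mainland: Bram, Gus, Quin, Rhea | the island: Noor, Pim]
7. Smuggler goes to the island with Rhea.  [the mainland: Bram, Gus, Quin | the island: Noor, Pim, Rhea]
8. Smuggler goes back to the mainland alone.  [the mainland: Bram, Gus, Quin | the island: Noor, Pim, Rhea]
9. Smuggler goes to the island with Bram.  [the mainland: Gus, Quin | the island: Bram, Noor, Pim, Rhea]
10. Smuggler goes back to the mainland alone.  [the mainland: Gus, Quin | the island: Bram, Noor, Pim, Rhea]
11. Smuggler goes to the island with Gus.  [the mainland: Quin | the island: Bram, Gus, Noor, Pim, Rhea]
12. Smuggler goes back to the mainland alone.  [the mainland: Quin | the island: Bram, Gus, Noor, Pim, Rhea]
13. Smuggler goes to the island with Quin.  [the mainland: — | the island: Bram, Gus, Noor, Pim, Quin, Rhea]

Yes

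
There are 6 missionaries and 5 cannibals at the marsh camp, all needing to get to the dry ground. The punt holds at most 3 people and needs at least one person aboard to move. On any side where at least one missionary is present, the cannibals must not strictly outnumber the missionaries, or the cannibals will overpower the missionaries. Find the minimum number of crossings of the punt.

Counting alone: each trip to the dry ground takes at most 3 across and each return brings at least 1 back, so after t trips out (and t−1 returns) at most 3t − (t−1) of the 11 are across; that first reaches 11 at t = 5, so at least 9 crossings are needed.
The plan below uses exactly 9 crossings, so it is optimal:
1. 3 cannibals → the dry ground.  (the marsh camp: 6M 2C; the dry ground: 0M 3C)
2. 1 cannibal ← the marsh camp.  (the marsh camp: 6M 3C; the dry ground: 0M 2C)
3. 3 missionaries → the dry ground.  (the marsh camp: 3M 3C; the dry ground: 3M 2C)
4. 1 missionary ← the marsh camp.  (the marsh camp: 4M 3C; the dry ground: 2M 2C)
5. 2 missionaries and 1 cannibal → the dry ground.  (the marsh camp: 2M 2C; the dry ground: 4M 3C)
6. 1 missionary ← the marsh camp.  (the marsh camp: 3M 2C; the dry ground: 3M 3C)
7. 2 missionaries and 1 cannibal → the dry ground.  (the marsh camp: 1M 1C; the dry ground: 5M 4C)
8. 1 missionary ← the marsh camp.  (the marsh camp: 2M 1C; the dry ground: 4M 4C)
9. 2 missionaries and 1 cannibal → the dry ground.  (the marsh camp: 0M 0C; the dry ground: 6M 5C)

9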